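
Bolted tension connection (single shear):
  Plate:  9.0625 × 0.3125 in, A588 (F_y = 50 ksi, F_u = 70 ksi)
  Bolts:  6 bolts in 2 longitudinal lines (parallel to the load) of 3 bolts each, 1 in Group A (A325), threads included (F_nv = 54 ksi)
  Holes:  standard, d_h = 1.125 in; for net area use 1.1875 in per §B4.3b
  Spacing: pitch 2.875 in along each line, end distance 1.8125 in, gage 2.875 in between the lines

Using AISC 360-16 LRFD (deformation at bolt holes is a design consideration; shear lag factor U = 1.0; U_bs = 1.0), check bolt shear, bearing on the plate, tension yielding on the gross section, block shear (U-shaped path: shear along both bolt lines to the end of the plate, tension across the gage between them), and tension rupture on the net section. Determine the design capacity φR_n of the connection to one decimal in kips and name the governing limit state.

Bolt shear: A_b = π(1)²/4 = 0.7854 in². φR_n = 0.75 × 54 × 0.7854 × 6 × 1 = 190.9 kips.
Bearing (0.3125 in plate, F_u = 70 ksi): end bolts L_c = 1.8125 − 1.125/2 = 1.25, R_n = min(1.2×1.25×0.3125×70, 2.4×1×0.3125×70) = 32.813 kips/bolt; interior L_c = 2.875 − 1.125 = 1.75, R_n = 45.938 kips/bolt. φR_n = 0.75 × (2×32.813 + 4×45.938) = 187.0 kips.
Tension yield (gross): A_g = 9.0625×0.3125 = 2.832 in². φR_n = 0.90 × 50 × 2.832 = 127.4 kips.
Block shear: shear path 2×[1.8125+2×2.875] = 2×7.5625 in, A_gv = 4.7266, A_nv = 2×(7.5625 − 2.5×1.1875)×0.3125 = 2.8711 in²; tension across gage: (2.875 − 1×1.1875)×0.3125 = 0.52734 in². R_n = min(0.6×70×2.8711, 0.6×50×4.7266) + 1.0×70×0.52734 = min(120.59, 141.8) + 36.914 = 157.5 kips. φR_n = 0.75 × 157.5 = 118.1 kips.
Tension rupture (net): A_n = (9.0625 − 2×1.1875)×0.3125 = 2.0898 in² (U = 1.0, A_e = A_n). φR_n = 0.75 × 70 × 2.0898 = 109.7 kips.
Governing: min(190.9, 187.0, 127.4, 118.1, 109.7) = 109.7 kips → net-section rupture.

109.7 kips (net-section rupture governs)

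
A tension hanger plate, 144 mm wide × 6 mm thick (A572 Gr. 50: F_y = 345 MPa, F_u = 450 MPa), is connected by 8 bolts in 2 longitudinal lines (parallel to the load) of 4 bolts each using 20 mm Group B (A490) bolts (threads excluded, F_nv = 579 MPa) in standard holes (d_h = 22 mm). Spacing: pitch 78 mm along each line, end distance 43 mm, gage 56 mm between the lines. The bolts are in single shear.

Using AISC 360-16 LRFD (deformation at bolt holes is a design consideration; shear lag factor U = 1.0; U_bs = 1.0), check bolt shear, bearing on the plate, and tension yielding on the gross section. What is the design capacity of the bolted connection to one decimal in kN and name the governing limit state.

268.3 kN (gross-section yield governs)

Bolt shear: A_b = π(20)²/4 = 314.16 mm². φR_n = 0.75 × 579 × 314.16 × 8 × 1 = 1091.4 kN.
Bearing (6 mm plate, F_u = 450 MPa): end bolts L_c = 43 − 22/2 = 32, R_n = min(1.2×32×6×450, 2.4×20×6×450) = 103.68 kN/bolt; interior L_c = 78 − 22 = 56, R_n = 129.6 kN/bolt. φR_n = 0.75 × (2×103.68 + 6×129.6) = 738.7 kN.
Tension yield (gross): A_g = 144×6 = 864 mm². φR_n = 0.90 × 345 × 864 = 268.3 kN.
Governing: min(1091.4, 738.7, 268.3) = 268.3 kN → gross-section yield.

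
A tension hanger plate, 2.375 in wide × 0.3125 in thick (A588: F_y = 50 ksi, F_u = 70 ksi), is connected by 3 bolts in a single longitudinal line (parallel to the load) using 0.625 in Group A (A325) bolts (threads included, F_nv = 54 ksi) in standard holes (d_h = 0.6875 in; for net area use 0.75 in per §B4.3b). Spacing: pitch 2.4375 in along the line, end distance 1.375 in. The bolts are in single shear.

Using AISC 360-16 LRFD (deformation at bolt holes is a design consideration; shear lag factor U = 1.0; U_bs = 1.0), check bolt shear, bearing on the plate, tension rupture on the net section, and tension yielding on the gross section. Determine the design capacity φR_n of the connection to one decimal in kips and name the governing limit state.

Bolt shear: A_b = π(0.625)²/4 = 0.3068 in². φR_n = 0.75 × 54 × 0.3068 × 3 × 1 = 37.3 kips.
Bearing (0.3125 in plate, F_u = 70 ksi): end bolts L_c = 1.375 − 0.6875/2 = 1.03125, R_n = min(1.2×1.03125×0.3125×70, 2.4×0.625×0.3125×70) = 27.07 kips/bolt; interior L_c = 2.4375 − 0.6875 = 1.75, R_n = 32.813 kips/bolt. φR_n = 0.75 × (1×27.07 + 2×32.813) = 69.5 kips.
Tension rupture (net): A_n = (2.375 − 1×0.75)×0.3125 = 0.50781 in² (U = 1.0, A_e = A_n). φR_n = 0.75 × 70 × 0.50781 = 26.7 kips.
Tension yield (gross): A_g = 2.375×0.3125 = 0.74219 in². φR_n = 0.90 × 50 × 0.74219 = 33.4 kips.
Governing: min(37.3, 69.5, 26.7, 33.4) = 26.7 kips → net-section rupture.

26.7 kips (net-section rupture governs)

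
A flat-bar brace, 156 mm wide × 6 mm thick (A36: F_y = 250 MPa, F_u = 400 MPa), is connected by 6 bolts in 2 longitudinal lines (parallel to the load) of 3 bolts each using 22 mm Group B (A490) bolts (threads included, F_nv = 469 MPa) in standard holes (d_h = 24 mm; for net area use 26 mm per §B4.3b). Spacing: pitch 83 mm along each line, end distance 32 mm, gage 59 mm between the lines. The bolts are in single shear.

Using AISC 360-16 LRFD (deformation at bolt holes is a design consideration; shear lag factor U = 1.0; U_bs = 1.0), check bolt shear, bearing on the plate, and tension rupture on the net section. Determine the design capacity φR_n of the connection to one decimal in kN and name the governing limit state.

187.2 kN (net-section rupture governs)

Bolt shear: A_b = π(22)²/4 = 380.13 mm². φR_n = 0.75 × 469 × 380.13 × 6 × 1 = 802.3 kN.
Bearing (6 mm plate, F_u = 400 MPa): end bolts L_c = 32 − 24/2 = 20, R_n = min(1.2×20×6×400, 2.4×22×6×400) = 57.6 kN/bolt; interior L_c = 83 − 24 = 59, R_n = 126.72 kN/bolt. φR_n = 0.75 × (2×57.6 + 4×126.72) = 466.6 kN.
Tension rupture (net): A_n = (156 − 2×26)×6 = 624 mm² (U = 1.0, A_e = A_n). φR_n = 0.75 × 400 × 624 = 187.2 kN.
Governing: min(802.3, 466.6, 187.2) = 187.2 kN → net-section rupture.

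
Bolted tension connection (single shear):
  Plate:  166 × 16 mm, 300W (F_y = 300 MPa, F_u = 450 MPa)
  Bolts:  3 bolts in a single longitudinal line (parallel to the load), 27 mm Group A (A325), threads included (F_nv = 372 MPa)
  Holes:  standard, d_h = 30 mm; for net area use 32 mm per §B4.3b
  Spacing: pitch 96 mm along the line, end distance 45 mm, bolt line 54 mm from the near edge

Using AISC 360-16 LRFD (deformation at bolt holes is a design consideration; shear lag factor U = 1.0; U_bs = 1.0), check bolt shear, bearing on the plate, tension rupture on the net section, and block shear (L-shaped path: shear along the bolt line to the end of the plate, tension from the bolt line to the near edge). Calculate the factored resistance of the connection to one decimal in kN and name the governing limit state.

Bolt shear: A_b = π(27)²/4 = 572.56 mm². φR_n = 0.75 × 372 × 572.56 × 3 × 1 = 479.2 kN.
Bearing (16 mm plate, F_u = 450 MPa): end bolts L_c = 45 − 30/2 = 30, R_n = min(1.2×30×16×450, 2.4×27×16×450) = 259.2 kN/bolt; interior L_c = 96 − 30 = 66, R_n = 466.56 kN/bolt. φR_n = 0.75 × (1×259.2 + 2×466.56) = 894.2 kN.
Tension rupture (net): A_n = (166 − 1×32)×16 = 2144 mm² (U = 1.0, A_e = A_n). φR_n = 0.75 × 450 × 2144 = 723.6 kN.
Block shear: shear path 1×[45+2×96] = 1×237 mm, A_gv = 3792, A_nv = 1×(237 − 2.5×32)×16 = 2512 mm²; tension to near edge: (54 − 0.5×32)×16 = 608 mm². R_n = min(0.6×450×2512, 0.6×300×3792) + 1.0×450×608 = min(678.24, 682.56) + 273.6 = 951.84 kN. φR_n = 0.75 × 951.84 = 713.9 kN.
Governing: min(479.2, 894.2, 723.6, 713.9) = 479.2 kN → bolt shear.

479.2 kN (bolt shear governs)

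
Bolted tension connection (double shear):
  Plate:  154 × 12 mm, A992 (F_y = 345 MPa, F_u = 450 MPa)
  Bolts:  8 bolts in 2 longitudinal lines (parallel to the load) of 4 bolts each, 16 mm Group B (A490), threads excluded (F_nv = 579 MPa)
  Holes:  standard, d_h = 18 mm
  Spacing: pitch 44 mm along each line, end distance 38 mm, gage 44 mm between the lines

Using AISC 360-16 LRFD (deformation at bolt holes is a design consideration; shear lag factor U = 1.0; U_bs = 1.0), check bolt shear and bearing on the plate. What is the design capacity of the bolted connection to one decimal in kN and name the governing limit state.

1040.0 kN (bearing governs)

Bolt shear: A_b = π(16)²/4 = 201.06 mm². φR_n = 0.75 × 579 × 201.06 × 8 × 2 = 1397.0 kN.
Bearing (12 mm plate, F_u = 450 MPa): end bolts L_c = 38 − 18/2 = 29, R_n = min(1.2×29×12×450, 2.4×16×12×450) = 187.92 kN/bolt; interior L_c = 44 − 18 = 26, R_n = 168.48 kN/bolt. φR_n = 0.75 × (2×187.92 + 6×168.48) = 1040.0 kN.
Governing: min(1397.0, 1040.0) = 1040.0 kN → bearing.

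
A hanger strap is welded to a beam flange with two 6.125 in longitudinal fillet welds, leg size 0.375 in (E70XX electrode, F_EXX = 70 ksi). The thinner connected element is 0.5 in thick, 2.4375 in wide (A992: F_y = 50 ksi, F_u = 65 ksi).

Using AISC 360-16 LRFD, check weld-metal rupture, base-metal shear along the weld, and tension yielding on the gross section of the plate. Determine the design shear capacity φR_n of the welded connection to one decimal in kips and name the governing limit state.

54.8 kips (gross-section yield governs)

Weld metal: throat = 0.707×0.375 = 0.26513 in, L = 2×6.125 = 12.25 in. φR_n = 0.75 × 0.6 × 70 × 0.26513 × 12.25 = 102.3 kips.
Base metal shear (0.5 in plate): yield φR_n = 1.0×0.6×50×0.5×12.25 = 183.8 kips; rupture φR_n = 0.75×0.6×65×0.5×12.25 = 179.2 kips; take 179.2 kips (rupture).
Tension yield (gross): A_g = 2.4375×0.5 = 1.2188 in². φR_n = 0.90 × 50 × 1.2188 = 54.8 kips.
Governing: min(102.3, 179.2, 54.8) = 54.8 kips → gross-section yield.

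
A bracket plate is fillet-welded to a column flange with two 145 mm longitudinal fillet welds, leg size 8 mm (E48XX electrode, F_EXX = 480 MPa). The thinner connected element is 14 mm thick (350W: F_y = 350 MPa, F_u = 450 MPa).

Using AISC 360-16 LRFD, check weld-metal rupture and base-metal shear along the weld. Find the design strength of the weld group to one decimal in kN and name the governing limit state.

Weld metal: throat = 0.707×8 = 5.656 mm, L = 2×145 = 290 mm. φR_n = 0.75 × 0.6 × 480 × 5.656 × 290 = 354.3 kN.
Base metal shear (14 mm plate): yield φR_n = 1.0×0.6×350×14×290 = 852.6 kN; rupture φR_n = 0.75×0.6×450×14×290 = 822.2 kN; take 822.2 kN (rupture).
Governing: min(354.3, 822.2) = 354.3 kN → weld metal.

354.3 kN (weld metal governs)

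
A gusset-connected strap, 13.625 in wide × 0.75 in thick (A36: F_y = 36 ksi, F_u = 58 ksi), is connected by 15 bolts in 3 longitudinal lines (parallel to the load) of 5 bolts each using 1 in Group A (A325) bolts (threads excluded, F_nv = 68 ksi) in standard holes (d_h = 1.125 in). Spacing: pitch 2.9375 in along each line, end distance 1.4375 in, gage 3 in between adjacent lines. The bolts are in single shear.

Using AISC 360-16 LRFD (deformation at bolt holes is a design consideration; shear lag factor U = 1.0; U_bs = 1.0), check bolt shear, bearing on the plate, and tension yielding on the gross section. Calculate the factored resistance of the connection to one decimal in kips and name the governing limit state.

331.1 kips (gross-section yield governs)

Bolt shear: A_b = π(1)²/4 = 0.7854 in². φR_n = 0.75 × 68 × 0.7854 × 15 × 1 = 600.8 kips.
Bearing (0.75 in plate, F_u = 58 ksi): end bolts L_c = 1.4375 − 1.125/2 = 0.875, R_n = min(1.2×0.875×0.75×58, 2.4×1×0.75×58) = 45.675 kips/bolt; interior L_c = 2.9375 − 1.125 = 1.8125, R_n = 94.613 kips/bolt. φR_n = 0.75 × (3×45.675 + 12×94.613) = 954.3 kips.
Tension yield (gross): A_g = 13.625×0.75 = 10.219 in². φR_n = 0.90 × 36 × 10.219 = 331.1 kips.
Governing: min(600.8, 954.3, 331.1) = 331.1 kips → gross-section yield.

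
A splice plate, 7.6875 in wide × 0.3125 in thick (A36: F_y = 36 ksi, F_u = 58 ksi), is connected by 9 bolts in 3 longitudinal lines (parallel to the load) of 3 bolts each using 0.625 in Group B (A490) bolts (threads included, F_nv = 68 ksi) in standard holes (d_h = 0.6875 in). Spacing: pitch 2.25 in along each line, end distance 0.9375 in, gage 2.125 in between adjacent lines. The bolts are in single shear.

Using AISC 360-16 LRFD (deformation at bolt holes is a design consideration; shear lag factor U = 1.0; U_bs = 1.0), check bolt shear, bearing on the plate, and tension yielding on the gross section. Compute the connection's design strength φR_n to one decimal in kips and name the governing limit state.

Bolt shear: A_b = π(0.625)²/4 = 0.3068 in². φR_n = 0.75 × 68 × 0.3068 × 9 × 1 = 140.8 kips.
Bearing (0.3125 in plate, F_u = 58 ksi): end bolts L_c = 0.9375 − 0.6875/2 = 0.59375, R_n = min(1.2×0.59375×0.3125×58, 2.4×0.625×0.3125×58) = 12.914 kips/bolt; interior L_c = 2.25 − 0.6875 = 1.5625, R_n = 27.188 kips/bolt. φR_n = 0.75 × (3×12.914 + 6×27.188) = 151.4 kips.
Tension yield (gross): A_g = 7.6875×0.3125 = 2.4023 in². φR_n = 0.90 × 36 × 2.4023 = 77.8 kips.
Governing: min(140.8, 151.4, 77.8) = 77.8 kips → gross-section yield.

77.8 kips (gross-section yield governs)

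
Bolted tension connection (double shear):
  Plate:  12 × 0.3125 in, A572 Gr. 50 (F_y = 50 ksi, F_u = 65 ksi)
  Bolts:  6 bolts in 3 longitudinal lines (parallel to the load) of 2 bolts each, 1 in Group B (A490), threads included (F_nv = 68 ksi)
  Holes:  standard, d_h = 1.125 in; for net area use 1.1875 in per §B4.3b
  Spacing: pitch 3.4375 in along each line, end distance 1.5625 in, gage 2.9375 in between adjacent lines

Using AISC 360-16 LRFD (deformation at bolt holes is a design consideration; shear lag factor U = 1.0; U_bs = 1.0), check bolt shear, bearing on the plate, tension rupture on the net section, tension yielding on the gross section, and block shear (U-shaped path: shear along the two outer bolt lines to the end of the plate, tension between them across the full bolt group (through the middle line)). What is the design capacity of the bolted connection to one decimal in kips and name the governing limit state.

112.2 kips (block shear governs)

Bolt shear: A_b = π(1)²/4 = 0.7854 in². φR_n = 0.75 × 68 × 0.7854 × 6 × 2 = 480.7 kips.
Bearing (0.3125 in plate, F_u = 65 ksi): end bolts L_c = 1.5625 − 1.125/2 = 1, R_n = min(1.2×1×0.3125×65, 2.4×1×0.3125×65) = 24.375 kips/bolt; interior L_c = 3.4375 − 1.125 = 2.3125, R_n = 48.75 kips/bolt. φR_n = 0.75 × (3×24.375 + 3×48.75) = 164.5 kips.
Tension rupture (net): A_n = (12 − 3×1.1875)×0.3125 = 2.6367 in² (U = 1.0, A_e = A_n). φR_n = 0.75 × 65 × 2.6367 = 128.5 kips.
Tension yield (gross): A_g = 12×0.3125 = 3.75 in². φR_n = 0.90 × 50 × 3.75 = 168.8 kips.
Block shear: shear path 2×[1.5625+1×3.4375] = 2×5 in, A_gv = 3.125, A_nv = 2×(5 − 1.5×1.1875)×0.3125 = 2.0117 in²; tension across gage: (5.875 − 2×1.1875)×0.3125 = 1.0938 in². R_n = min(0.6×65×2.0117, 0.6×50×3.125) + 1.0×65×1.0938 = min(78.456, 93.75) + 71.097 = 149.55 kips. φR_n = 0.75 × 149.55 = 112.2 kips.
Governing: min(480.7, 164.5, 128.5, 168.8, 112.2) = 112.2 kips → block shear.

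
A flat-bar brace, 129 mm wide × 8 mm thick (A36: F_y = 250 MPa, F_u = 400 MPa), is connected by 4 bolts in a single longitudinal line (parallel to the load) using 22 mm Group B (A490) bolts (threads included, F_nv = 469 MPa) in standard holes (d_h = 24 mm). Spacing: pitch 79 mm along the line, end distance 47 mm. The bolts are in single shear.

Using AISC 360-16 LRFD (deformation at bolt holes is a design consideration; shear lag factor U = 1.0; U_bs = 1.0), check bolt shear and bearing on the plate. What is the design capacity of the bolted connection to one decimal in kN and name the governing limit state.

Bolt shear: A_b = π(22)²/4 = 380.13 mm². φR_n = 0.75 × 469 × 380.13 × 4 × 1 = 534.8 kN.
Bearing (8 mm plate, F_u = 400 MPa): end bolts L_c = 47 − 24/2 = 35, R_n = min(1.2×35×8×400, 2.4×22×8×400) = 134.4 kN/bolt; interior L_c = 79 − 24 = 55, R_n = 168.96 kN/bolt. φR_n = 0.75 × (1×134.4 + 3×168.96) = 481.0 kN.
Governing: min(534.8, 481.0) = 481.0 kN → bearing.

481.0 kN (bearing governs)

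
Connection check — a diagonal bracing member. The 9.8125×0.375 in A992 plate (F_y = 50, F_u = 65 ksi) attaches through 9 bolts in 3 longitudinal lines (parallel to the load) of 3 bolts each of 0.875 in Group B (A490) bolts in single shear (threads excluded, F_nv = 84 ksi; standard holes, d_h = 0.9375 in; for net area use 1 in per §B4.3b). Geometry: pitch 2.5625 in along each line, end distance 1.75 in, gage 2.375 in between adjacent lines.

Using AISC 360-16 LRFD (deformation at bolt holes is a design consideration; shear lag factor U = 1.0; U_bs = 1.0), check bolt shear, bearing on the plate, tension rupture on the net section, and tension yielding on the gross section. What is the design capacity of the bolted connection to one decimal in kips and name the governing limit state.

124.5 kips (net-section rupture governs)

Bolt shear: A_b = π(0.875)²/4 = 0.60132 in². φR_n = 0.75 × 84 × 0.60132 × 9 × 1 = 340.9 kips.
Bearing (0.375 in plate, F_u = 65 ksi): end bolts L_c = 1.75 − 0.9375/2 = 1.28125, R_n = min(1.2×1.28125×0.375×65, 2.4×0.875×0.375×65) = 37.477 kips/bolt; interior L_c = 2.5625 − 0.9375 = 1.625, R_n = 47.531 kips/bolt. φR_n = 0.75 × (3×37.477 + 6×47.531) = 298.2 kips.
Tension rupture (net): A_n = (9.8125 − 3×1)×0.375 = 2.5547 in² (U = 1.0, A_e = A_n). φR_n = 0.75 × 65 × 2.5547 = 124.5 kips.
Tension yield (gross): A_g = 9.8125×0.375 = 3.6797 in². φR_n = 0.90 × 50 × 3.6797 = 165.6 kips.
Governing: min(340.9, 298.2, 124.5, 165.6) = 124.5 kips → net-section rupture.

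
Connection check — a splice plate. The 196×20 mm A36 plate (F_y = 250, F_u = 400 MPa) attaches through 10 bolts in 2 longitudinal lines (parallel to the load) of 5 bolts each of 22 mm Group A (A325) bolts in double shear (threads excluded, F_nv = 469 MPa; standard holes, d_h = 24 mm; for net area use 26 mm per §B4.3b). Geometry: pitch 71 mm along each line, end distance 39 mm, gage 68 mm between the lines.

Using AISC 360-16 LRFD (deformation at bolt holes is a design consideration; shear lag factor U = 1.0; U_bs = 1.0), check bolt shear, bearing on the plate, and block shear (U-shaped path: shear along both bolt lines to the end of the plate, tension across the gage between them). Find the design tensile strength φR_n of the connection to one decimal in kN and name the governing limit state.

Bolt shear: A_b = π(22)²/4 = 380.13 mm². φR_n = 0.75 × 469 × 380.13 × 10 × 2 = 2674.2 kN.
Bearing (20 mm plate, F_u = 400 MPa): end bolts L_c = 39 − 24/2 = 27, R_n = min(1.2×27×20×400, 2.4×22×20×400) = 259.2 kN/bolt; interior L_c = 71 − 24 = 47, R_n = 422.4 kN/bolt. φR_n = 0.75 × (2×259.2 + 8×422.4) = 2923.2 kN.
Block shear: shear path 2×[39+4×71] = 2×323 mm, A_gv = 12920, A_nv = 2×(323 − 4.5×26)×20 = 8240 mm²; tension across gage: (68 − 1×26)×20 = 840 mm². R_n = min(0.6×400×8240, 0.6×250×12920) + 1.0×400×840 = min(1977.6, 1938) + 336 = 2274 kN. φR_n = 0.75 × 2274 = 1705.5 kN.
Governing: min(2674.2, 2923.2, 1705.5) = 1705.5 kN → block shear.

1705.5 kN (block shear governs)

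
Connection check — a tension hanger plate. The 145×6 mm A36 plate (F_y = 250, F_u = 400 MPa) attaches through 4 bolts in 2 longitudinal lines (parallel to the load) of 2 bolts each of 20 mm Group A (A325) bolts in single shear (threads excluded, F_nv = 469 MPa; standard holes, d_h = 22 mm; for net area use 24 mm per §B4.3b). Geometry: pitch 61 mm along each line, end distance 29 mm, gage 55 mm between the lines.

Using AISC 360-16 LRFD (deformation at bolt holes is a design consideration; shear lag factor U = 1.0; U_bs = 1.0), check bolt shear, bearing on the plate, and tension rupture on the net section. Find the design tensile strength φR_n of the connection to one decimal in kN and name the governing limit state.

Bolt shear: A_b = π(20)²/4 = 314.16 mm². φR_n = 0.75 × 469 × 314.16 × 4 × 1 = 442.0 kN.
Bearing (6 mm plate, F_u = 400 MPa): end bolts L_c = 29 − 22/2 = 18, R_n = min(1.2×18×6×400, 2.4×20×6×400) = 51.84 kN/bolt; interior L_c = 61 − 22 = 39, R_n = 112.32 kN/bolt. φR_n = 0.75 × (2×51.84 + 2×112.32) = 246.2 kN.
Tension rupture (net): A_n = (145 − 2×24)×6 = 582 mm² (U = 1.0, A_e = A_n). φR_n = 0.75 × 400 × 582 = 174.6 kN.
Governing: min(442.0, 246.2, 174.6) = 174.6 kN → net-section rupture.

174.6 kN (net-section rupture governs)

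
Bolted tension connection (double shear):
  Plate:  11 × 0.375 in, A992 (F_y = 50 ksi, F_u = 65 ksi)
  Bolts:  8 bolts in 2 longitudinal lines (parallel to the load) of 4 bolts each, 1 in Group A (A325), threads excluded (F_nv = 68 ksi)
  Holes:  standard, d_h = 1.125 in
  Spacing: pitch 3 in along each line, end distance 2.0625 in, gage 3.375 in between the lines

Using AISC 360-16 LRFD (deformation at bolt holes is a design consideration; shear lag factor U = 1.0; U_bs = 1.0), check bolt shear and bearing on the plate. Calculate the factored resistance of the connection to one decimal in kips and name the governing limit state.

Bolt shear: A_b = π(1)²/4 = 0.7854 in². φR_n = 0.75 × 68 × 0.7854 × 8 × 2 = 640.9 kips.
Bearing (0.375 in plate, F_u = 65 ksi): end bolts L_c = 2.0625 − 1.125/2 = 1.5, R_n = min(1.2×1.5×0.375×65, 2.4×1×0.375×65) = 43.875 kips/bolt; interior L_c = 3 − 1.125 = 1.875, R_n = 54.844 kips/bolt. φR_n = 0.75 × (2×43.875 + 6×54.844) = 312.6 kips.
Governing: min(640.9, 312.6) = 312.6 kips → bearing.

312.6 kips (bearing governs)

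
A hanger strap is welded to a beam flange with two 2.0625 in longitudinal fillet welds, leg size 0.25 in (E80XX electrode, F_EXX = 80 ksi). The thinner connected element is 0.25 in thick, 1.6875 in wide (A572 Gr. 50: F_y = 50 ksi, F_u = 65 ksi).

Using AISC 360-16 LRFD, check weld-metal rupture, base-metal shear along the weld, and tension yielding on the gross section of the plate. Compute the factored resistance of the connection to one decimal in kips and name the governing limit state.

Weld metal: throat = 0.707×0.25 = 0.17675 in, L = 2×2.0625 = 4.125 in. φR_n = 0.75 × 0.6 × 80 × 0.17675 × 4.125 = 26.2 kips.
Base metal shear (0.25 in plate): yield φR_n = 1.0×0.6×50×0.25×4.125 = 30.9 kips; rupture φR_n = 0.75×0.6×65×0.25×4.125 = 30.2 kips; take 30.2 kips (rupture).
Tension yield (gross): A_g = 1.6875×0.25 = 0.42188 in². φR_n = 0.90 × 50 × 0.42188 = 19.0 kips.
Governing: min(26.2, 30.2, 19.0) = 19.0 kips → gross-section yield.

19.0 kips (gross-section yield governs)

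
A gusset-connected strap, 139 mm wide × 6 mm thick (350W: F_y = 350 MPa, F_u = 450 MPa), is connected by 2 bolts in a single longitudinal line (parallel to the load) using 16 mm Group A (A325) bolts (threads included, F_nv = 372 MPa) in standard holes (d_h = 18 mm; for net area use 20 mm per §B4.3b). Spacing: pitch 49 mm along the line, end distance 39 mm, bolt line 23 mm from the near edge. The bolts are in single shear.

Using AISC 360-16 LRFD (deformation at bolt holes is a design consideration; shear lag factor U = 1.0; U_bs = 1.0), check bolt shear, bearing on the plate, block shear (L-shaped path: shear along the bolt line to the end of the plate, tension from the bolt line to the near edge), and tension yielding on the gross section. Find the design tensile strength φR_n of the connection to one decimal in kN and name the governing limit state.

Bolt shear: A_b = π(16)²/4 = 201.06 mm². φR_n = 0.75 × 372 × 201.06 × 2 × 1 = 112.2 kN.
Bearing (6 mm plate, F_u = 450 MPa): end bolts L_c = 39 − 18/2 = 30, R_n = min(1.2×30×6×450, 2.4×16×6×450) = 97.2 kN/bolt; interior L_c = 49 − 18 = 31, R_n = 100.44 kN/bolt. φR_n = 0.75 × (1×97.2 + 1×100.44) = 148.2 kN.
Block shear: shear path 1×[39+1×49] = 1×88 mm, A_gv = 528, A_nv = 1×(88 − 1.5×20)×6 = 348 mm²; tension to near edge: (23 − 0.5×20)×6 = 78 mm². R_n = min(0.6×450×348, 0.6×350×528) + 1.0×450×78 = min(93.96, 110.88) + 35.1 = 129.06 kN. φR_n = 0.75 × 129.06 = 96.8 kN.
Tension yield (gross): A_g = 139×6 = 834 mm². φR_n = 0.90 × 350 × 834 = 262.7 kN.
Governing: min(112.2, 148.2, 96.8, 262.7) = 96.8 kN → block shear.

96.8 kN (block shear governs)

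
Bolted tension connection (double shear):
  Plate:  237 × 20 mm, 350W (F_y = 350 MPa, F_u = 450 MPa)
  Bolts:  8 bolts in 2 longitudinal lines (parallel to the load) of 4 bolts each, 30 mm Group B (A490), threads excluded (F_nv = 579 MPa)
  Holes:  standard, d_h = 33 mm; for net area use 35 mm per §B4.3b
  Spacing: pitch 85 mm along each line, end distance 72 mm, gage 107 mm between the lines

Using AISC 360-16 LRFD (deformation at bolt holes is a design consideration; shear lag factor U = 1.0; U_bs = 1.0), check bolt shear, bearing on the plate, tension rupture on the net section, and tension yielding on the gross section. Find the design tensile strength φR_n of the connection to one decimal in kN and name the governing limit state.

Bolt shear: A_b = π(30)²/4 = 706.86 mm². φR_n = 0.75 × 579 × 706.86 × 8 × 2 = 4911.3 kN.
Bearing (20 mm plate, F_u = 450 MPa): end bolts L_c = 72 − 33/2 = 55.5, R_n = min(1.2×55.5×20×450, 2.4×30×20×450) = 599.4 kN/bolt; interior L_c = 85 − 33 = 52, R_n = 561.6 kN/bolt. φR_n = 0.75 × (2×599.4 + 6×561.6) = 3426.3 kN.
Tension rupture (net): A_n = (237 − 2×35)×20 = 3340 mm² (U = 1.0, A_e = A_n). φR_n = 0.75 × 450 × 3340 = 1127.3 kN.
Tension yield (gross): A_g = 237×20 = 4740 mm². φR_n = 0.90 × 350 × 4740 = 1493.1 kN.
Governing: min(4911.3, 3426.3, 1127.3, 1493.1) = 1127.3 kN → net-section rupture.

1127.3 kN (net-section rupture governs)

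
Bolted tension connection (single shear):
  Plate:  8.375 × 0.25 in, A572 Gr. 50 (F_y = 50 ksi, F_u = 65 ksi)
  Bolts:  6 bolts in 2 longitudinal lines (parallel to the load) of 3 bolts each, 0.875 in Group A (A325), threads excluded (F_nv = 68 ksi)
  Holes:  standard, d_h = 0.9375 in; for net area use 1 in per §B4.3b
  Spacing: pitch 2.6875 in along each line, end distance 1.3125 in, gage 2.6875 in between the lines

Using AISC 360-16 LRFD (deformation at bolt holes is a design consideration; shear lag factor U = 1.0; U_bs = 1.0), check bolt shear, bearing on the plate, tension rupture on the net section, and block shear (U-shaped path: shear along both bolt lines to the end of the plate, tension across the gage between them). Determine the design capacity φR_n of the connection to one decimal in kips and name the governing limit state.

77.7 kips (net-section rupture governs)

Bolt shear: A_b = π(0.875)²/4 = 0.60132 in². φR_n = 0.75 × 68 × 0.60132 × 6 × 1 = 184.0 kips.
Bearing (0.25 in plate, F_u = 65 ksi): end bolts L_c = 1.3125 − 0.9375/2 = 0.84375, R_n = min(1.2×0.84375×0.25×65, 2.4×0.875×0.25×65) = 16.453 kips/bolt; interior L_c = 2.6875 − 0.9375 = 1.75, R_n = 34.125 kips/bolt. φR_n = 0.75 × (2×16.453 + 4×34.125) = 127.1 kips.
Tension rupture (net): A_n = (8.375 − 2×1)×0.25 = 1.5938 in² (U = 1.0, A_e = A_n). φR_n = 0.75 × 65 × 1.5938 = 77.7 kips.
Block shear: shear path 2×[1.3125+2×2.6875] = 2×6.6875 in, A_gv = 3.3438, A_nv = 2×(6.6875 − 2.5×1)×0.25 = 2.0938 in²; tension across gage: (2.6875 − 1×1)×0.25 = 0.42188 in². R_n = min(0.6×65×2.0938, 0.6×50×3.3438) + 1.0×65×0.42188 = min(81.658, 100.31) + 27.422 = 109.08 kips. φR_n = 0.75 × 109.08 = 81.8 kips.
Governing: min(184.0, 127.1, 77.7, 81.8) = 77.7 kips → net-section rupture.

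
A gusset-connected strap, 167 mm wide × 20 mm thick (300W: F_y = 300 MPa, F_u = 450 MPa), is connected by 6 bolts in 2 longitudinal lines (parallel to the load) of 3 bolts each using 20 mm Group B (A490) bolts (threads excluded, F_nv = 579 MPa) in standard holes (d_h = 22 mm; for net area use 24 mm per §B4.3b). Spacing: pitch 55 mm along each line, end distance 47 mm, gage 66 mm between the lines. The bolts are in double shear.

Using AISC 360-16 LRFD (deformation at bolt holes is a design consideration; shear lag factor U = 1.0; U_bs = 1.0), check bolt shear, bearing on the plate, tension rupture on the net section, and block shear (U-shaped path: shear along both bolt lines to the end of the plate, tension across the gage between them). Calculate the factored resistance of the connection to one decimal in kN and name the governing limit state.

Bolt shear: A_b = π(20)²/4 = 314.16 mm². φR_n = 0.75 × 579 × 314.16 × 6 × 2 = 1637.1 kN.
Bearing (20 mm plate, F_u = 450 MPa): end bolts L_c = 47 − 22/2 = 36, R_n = min(1.2×36×20×450, 2.4×20×20×450) = 388.8 kN/bolt; interior L_c = 55 − 22 = 33, R_n = 356.4 kN/bolt. φR_n = 0.75 × (2×388.8 + 4×356.4) = 1652.4 kN.
Tension rupture (net): A_n = (167 − 2×24)×20 = 2380 mm² (U = 1.0, A_e = A_n). φR_n = 0.75 × 450 × 2380 = 803.3 kN.
Block shear: shear path 2×[47+2×55] = 2×157 mm, A_gv = 6280, A_nv = 2×(157 − 2.5×24)×20 = 3880 mm²; tension across gage: (66 − 1×24)×20 = 840 mm². R_n = min(0.6×450×3880, 0.6×300×6280) + 1.0×450×840 = min(1047.6, 1130.4) + 378 = 1425.6 kN. φR_n = 0.75 × 1425.6 = 1069.2 kN.
Governing: min(1637.1, 1652.4, 803.3, 1069.2) = 803.3 kN → net-section rupture.

803.3 kN (net-section rupture governs)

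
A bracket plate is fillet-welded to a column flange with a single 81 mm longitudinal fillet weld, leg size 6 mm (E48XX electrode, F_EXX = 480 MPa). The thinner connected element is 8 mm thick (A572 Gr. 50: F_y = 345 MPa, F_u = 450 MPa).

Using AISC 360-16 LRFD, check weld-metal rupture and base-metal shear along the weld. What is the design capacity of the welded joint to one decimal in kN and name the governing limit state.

74.2 kN (weld metal governs)

Weld metal: throat = 0.707×6 = 4.242 mm, L = 81 mm. φR_n = 0.75 × 0.6 × 480 × 4.242 × 81 = 74.2 kN.
Base metal shear (8 mm plate): yield φR_n = 1.0×0.6×345×8×81 = 134.1 kN; rupture φR_n = 0.75×0.6×450×8×81 = 131.2 kN; take 131.2 kN (rupture).
Governing: min(74.2, 131.2) = 74.2 kN → weld metal.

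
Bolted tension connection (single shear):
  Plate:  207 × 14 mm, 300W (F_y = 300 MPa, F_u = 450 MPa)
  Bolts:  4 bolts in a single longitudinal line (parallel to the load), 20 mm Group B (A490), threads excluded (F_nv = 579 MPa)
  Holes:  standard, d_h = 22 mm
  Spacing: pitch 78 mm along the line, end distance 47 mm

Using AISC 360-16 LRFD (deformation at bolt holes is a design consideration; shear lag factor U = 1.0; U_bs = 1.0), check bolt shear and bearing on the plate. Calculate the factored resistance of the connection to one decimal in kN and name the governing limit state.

545.7 kN (bolt shear governs)

Bolt shear: A_b = π(20)²/4 = 314.16 mm². φR_n = 0.75 × 579 × 314.16 × 4 × 1 = 545.7 kN.
Bearing (14 mm plate, F_u = 450 MPa): end bolts L_c = 47 − 22/2 = 36, R_n = min(1.2×36×14×450, 2.4×20×14×450) = 272.16 kN/bolt; interior L_c = 78 − 22 = 56, R_n = 302.4 kN/bolt. φR_n = 0.75 × (1×272.16 + 3×302.4) = 884.5 kN.
Governing: min(545.7, 884.5) = 545.7 kN → bolt shear.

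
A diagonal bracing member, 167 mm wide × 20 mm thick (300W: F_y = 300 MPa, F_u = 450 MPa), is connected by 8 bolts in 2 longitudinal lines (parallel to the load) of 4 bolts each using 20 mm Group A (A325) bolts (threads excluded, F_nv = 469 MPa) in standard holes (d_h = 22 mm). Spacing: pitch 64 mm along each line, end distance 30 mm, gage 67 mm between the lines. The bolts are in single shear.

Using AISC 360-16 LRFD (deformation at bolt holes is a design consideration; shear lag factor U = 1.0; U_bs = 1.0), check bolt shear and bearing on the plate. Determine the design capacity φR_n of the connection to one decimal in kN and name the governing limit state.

884.0 kN (bolt shear governs)

Bolt shear: A_b = π(20)²/4 = 314.16 mm². φR_n = 0.75 × 469 × 314.16 × 8 × 1 = 884.0 kN.
Bearing (20 mm plate, F_u = 450 MPa): end bolts L_c = 30 − 22/2 = 19, R_n = min(1.2×19×20×450, 2.4×20×20×450) = 205.2 kN/bolt; interior L_c = 64 − 22 = 42, R_n = 432 kN/bolt. φR_n = 0.75 × (2×205.2 + 6×432) = 2251.8 kN.
Governing: min(884.0, 2251.8) = 884.0 kN → bolt shear.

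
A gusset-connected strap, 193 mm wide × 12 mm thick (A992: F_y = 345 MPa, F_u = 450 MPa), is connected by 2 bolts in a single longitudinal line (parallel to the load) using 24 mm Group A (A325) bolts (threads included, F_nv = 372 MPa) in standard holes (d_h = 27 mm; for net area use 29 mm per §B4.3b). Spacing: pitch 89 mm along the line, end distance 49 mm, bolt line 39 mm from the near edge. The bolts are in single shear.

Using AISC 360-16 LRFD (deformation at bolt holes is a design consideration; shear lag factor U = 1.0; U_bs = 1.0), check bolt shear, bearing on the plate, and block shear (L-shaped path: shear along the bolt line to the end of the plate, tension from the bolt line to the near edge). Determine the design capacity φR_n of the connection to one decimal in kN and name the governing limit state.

252.4 kN (bolt shear governs)

Bolt shear: A_b = π(24)²/4 = 452.39 mm². φR_n = 0.75 × 372 × 452.39 × 2 × 1 = 252.4 kN.
Bearing (12 mm plate, F_u = 450 MPa): end bolts L_c = 49 − 27/2 = 35.5, R_n = min(1.2×35.5×12×450, 2.4×24×12×450) = 230.04 kN/bolt; interior L_c = 89 − 27 = 62, R_n = 311.04 kN/bolt. φR_n = 0.75 × (1×230.04 + 1×311.04) = 405.8 kN.
Block shear: shear path 1×[49+1×89] = 1×138 mm, A_gv = 1656, A_nv = 1×(138 − 1.5×29)×12 = 1134 mm²; tension to near edge: (39 − 0.5×29)×12 = 294 mm². R_n = min(0.6×450×1134, 0.6×345×1656) + 1.0×450×294 = min(306.18, 342.79) + 132.3 = 438.48 kN. φR_n = 0.75 × 438.48 = 328.9 kN.
Governing: min(252.4, 405.8, 328.9) = 252.4 kN → bolt shear.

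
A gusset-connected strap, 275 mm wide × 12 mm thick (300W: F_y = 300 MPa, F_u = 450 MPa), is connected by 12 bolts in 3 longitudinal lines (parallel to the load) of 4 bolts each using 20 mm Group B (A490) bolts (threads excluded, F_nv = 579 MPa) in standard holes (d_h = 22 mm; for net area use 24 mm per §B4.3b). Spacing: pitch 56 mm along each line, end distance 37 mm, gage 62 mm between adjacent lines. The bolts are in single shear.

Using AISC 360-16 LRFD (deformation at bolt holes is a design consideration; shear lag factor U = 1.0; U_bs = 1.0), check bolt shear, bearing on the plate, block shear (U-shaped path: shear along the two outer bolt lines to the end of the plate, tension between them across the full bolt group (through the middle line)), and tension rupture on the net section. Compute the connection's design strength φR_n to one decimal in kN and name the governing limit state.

Bolt shear: A_b = π(20)²/4 = 314.16 mm². φR_n = 0.75 × 579 × 314.16 × 12 × 1 = 1637.1 kN.
Bearing (12 mm plate, F_u = 450 MPa): end bolts L_c = 37 − 22/2 = 26, R_n = min(1.2×26×12×450, 2.4×20×12×450) = 168.48 kN/bolt; interior L_c = 56 − 22 = 34, R_n = 220.32 kN/bolt. φR_n = 0.75 × (3×168.48 + 9×220.32) = 1866.2 kN.
Block shear: shear path 2×[37+3×56] = 2×205 mm, A_gv = 4920, A_nv = 2×(205 − 3.5×24)×12 = 2904 mm²; tension across gage: (124 − 2×24)×12 = 912 mm². R_n = min(0.6×450×2904, 0.6×300×4920) + 1.0×450×912 = min(784.08, 885.6) + 410.4 = 1194.5 kN. φR_n = 0.75 × 1194.5 = 895.9 kN.
Tension rupture (net): A_n = (275 − 3×24)×12 = 2436 mm² (U = 1.0, A_e = A_n). φR_n = 0.75 × 450 × 2436 = 822.2 kN.
Governing: min(1637.1, 1866.2, 895.9, 822.2) = 822.2 kN → net-section rupture.

822.2 kN (net-section rupture governs)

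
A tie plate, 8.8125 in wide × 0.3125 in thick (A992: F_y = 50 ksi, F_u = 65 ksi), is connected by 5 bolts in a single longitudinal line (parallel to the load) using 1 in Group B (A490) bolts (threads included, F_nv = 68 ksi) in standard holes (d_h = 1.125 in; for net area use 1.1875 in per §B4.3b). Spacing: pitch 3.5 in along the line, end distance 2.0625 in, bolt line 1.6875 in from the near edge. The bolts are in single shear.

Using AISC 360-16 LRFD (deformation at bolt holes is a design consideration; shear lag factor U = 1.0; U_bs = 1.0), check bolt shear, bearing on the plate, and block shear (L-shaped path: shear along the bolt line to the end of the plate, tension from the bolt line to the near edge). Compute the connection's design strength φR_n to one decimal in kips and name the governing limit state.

Bolt shear: A_b = π(1)²/4 = 0.7854 in². φR_n = 0.75 × 68 × 0.7854 × 5 × 1 = 200.3 kips.
Bearing (0.3125 in plate, F_u = 65 ksi): end bolts L_c = 2.0625 − 1.125/2 = 1.5, R_n = min(1.2×1.5×0.3125×65, 2.4×1×0.3125×65) = 36.563 kips/bolt; interior L_c = 3.5 − 1.125 = 2.375, R_n = 48.75 kips/bolt. φR_n = 0.75 × (1×36.563 + 4×48.75) = 173.7 kips.
Block shear: shear path 1×[2.0625+4×3.5] = 1×16.0625 in, A_gv = 5.0195, A_nv = 1×(16.0625 − 4.5×1.1875)×0.3125 = 3.3496 in²; tension to near edge: (1.6875 − 0.5×1.1875)×0.3125 = 0.3418 in². R_n = min(0.6×65×3.3496, 0.6×50×5.0195) + 1.0×65×0.3418 = min(130.63, 150.59) + 22.217 = 152.85 kips. φR_n = 0.75 × 152.85 = 114.6 kips.
Governing: min(200.3, 173.7, 114.6) = 114.6 kips → block shear.

114.6 kips (block shear governs)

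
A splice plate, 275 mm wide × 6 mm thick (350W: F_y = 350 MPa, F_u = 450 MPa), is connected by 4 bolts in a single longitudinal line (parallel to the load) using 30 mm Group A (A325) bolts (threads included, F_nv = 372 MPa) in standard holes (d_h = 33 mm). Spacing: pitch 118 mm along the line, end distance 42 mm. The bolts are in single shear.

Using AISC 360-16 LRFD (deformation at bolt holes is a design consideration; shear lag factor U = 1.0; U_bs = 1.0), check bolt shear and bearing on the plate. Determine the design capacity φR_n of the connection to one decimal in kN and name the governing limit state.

Bolt shear: A_b = π(30)²/4 = 706.86 mm². φR_n = 0.75 × 372 × 706.86 × 4 × 1 = 788.9 kN.
Bearing (6 mm plate, F_u = 450 MPa): end bolts L_c = 42 − 33/2 = 25.5, R_n = min(1.2×25.5×6×450, 2.4×30×6×450) = 82.62 kN/bolt; interior L_c = 118 − 33 = 85, R_n = 194.4 kN/bolt. φR_n = 0.75 × (1×82.62 + 3×194.4) = 499.4 kN.
Governing: min(788.9, 499.4) = 499.4 kN → bearing.

499.4 kN (bearing governs)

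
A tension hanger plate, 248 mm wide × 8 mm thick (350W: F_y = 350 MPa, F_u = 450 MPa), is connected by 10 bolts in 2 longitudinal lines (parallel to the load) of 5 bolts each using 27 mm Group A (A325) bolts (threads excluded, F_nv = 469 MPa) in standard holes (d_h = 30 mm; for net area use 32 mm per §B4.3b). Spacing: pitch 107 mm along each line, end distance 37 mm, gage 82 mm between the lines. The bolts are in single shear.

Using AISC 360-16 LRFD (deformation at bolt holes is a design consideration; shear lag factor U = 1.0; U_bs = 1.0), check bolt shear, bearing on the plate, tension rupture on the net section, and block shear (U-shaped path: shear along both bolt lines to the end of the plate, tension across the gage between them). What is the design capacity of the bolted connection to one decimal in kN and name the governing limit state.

496.8 kN (net-section rupture governs)

Bolt shear: A_b = π(27)²/4 = 572.56 mm². φR_n = 0.75 × 469 × 572.56 × 10 × 1 = 2014.0 kN.
Bearing (8 mm plate, F_u = 450 MPa): end bolts L_c = 37 − 30/2 = 22, R_n = min(1.2×22×8×450, 2.4×27×8×450) = 95.04 kN/bolt; interior L_c = 107 − 30 = 77, R_n = 233.28 kN/bolt. φR_n = 0.75 × (2×95.04 + 8×233.28) = 1542.2 kN.
Tension rupture (net): A_n = (248 − 2×32)×8 = 1472 mm² (U = 1.0, A_e = A_n). φR_n = 0.75 × 450 × 1472 = 496.8 kN.
Block shear: shear path 2×[37+4×107] = 2×465 mm, A_gv = 7440, A_nv = 2×(465 − 4.5×32)×8 = 5136 mm²; tension across gage: (82 − 1×32)×8 = 400 mm². R_n = min(0.6×450×5136, 0.6×350×7440) + 1.0×450×400 = min(1386.7, 1562.4) + 180 = 1566.7 kN. φR_n = 0.75 × 1566.7 = 1175.0 kN.
Governing: min(2014.0, 1542.2, 496.8, 1175.0) = 496.8 kN → net-section rupture.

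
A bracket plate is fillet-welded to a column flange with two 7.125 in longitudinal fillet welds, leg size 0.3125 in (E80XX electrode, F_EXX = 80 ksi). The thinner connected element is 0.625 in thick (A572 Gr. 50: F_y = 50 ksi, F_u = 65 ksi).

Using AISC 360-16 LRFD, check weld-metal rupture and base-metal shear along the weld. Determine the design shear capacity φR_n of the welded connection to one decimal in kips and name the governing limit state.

113.3 kips (weld metal governs)

Weld metal: throat = 0.707×0.3125 = 0.22094 in, L = 2×7.125 = 14.25 in. φR_n = 0.75 × 0.6 × 80 × 0.22094 × 14.25 = 113.3 kips.
Base metal shear (0.625 in plate): yield φR_n = 1.0×0.6×50×0.625×14.25 = 267.2 kips; rupture φR_n = 0.75×0.6×65×0.625×14.25 = 260.5 kips; take 260.5 kips (rupture).
Governing: min(113.3, 260.5) = 113.3 kips → weld metal.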